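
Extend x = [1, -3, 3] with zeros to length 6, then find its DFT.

Original 3-point DFT: [1, 1.0000+5.1962i, 1.0000-5.1962i]
Zero-padded 6-point DFT provides frequency interpolation.

DFT_6([x, 0, ...]) = [1, -2, 1.0000+5.1962i, 7, 1.0000-5.1962i, -2]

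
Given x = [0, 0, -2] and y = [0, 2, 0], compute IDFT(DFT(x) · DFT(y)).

(x ⊛ y)[n] = Σ(m=0 to 2) x[m] · y[(n-m) mod 3]

Computing each output sample:
(x ⊛ y)[0] = -4
(x ⊛ y)[1] = 0
(x ⊛ y)[2] = 0

x ⊛ y = [-4, 0, 0]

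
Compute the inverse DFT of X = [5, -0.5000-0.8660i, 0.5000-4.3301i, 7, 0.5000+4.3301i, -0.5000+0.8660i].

x[n] = (1/6) Σ(k=0 to 5) X[k] · e^(2πikn/6)

Computing each x[n]:
x[0] = 2
x[1] = 1
x[2] = 1
x[3] = 0
x[4] = 3
x[5] = -2

x = [2, 1, 1, 0, 3, -2]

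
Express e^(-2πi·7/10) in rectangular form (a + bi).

ω_10^7 = e^(-2πi·7/10)
= cos(-2π·7/10) + i·sin(-2π·7/10)
= cos(-14π/10) + i·sin(-14π/10)

ω_10^7 = cos(-14π/10) + i·sin(-14π/10) = -0.3090+0.9511i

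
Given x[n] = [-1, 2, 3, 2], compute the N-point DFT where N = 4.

X[k] = Σ(n=0 to 3) x[n] · ω_4^(nk)
where ω_4 = e^(-2πi/4)

Computing each X[k]:
X[0] = 6
X[1] = -4
X[2] = -2
X[3] = -4

X = [6, -4, -2, -4]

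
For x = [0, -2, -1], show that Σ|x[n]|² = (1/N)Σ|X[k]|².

Time domain:
Σ|x[n]|² = |0|² + |-2|² + |-1|² = 5.0000

Frequency domain:
(1/3)Σ|X[k]|² = (1/3)(|-3|² + |1.5000+0.8660i|² + |1.5000-0.8660i|²) = (1/3)·15.0000 = 5.0000

Both sides agree, confirming Parseval's theorem.

Σ|x[n]|² = (1/N)Σ|X[k]|² = 5.0000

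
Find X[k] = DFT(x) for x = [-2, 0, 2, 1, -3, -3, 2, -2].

X[k] = Σ(n=0 to 7) x[n] · ω_8^(nk)
where ω_8 = e^(-2πi/8)

Computing each X[k]:
X[0] = -5
X[1] = 1.0000-4.2426i
X[2] = -9+2i
X[3] = 1.0000-4.2426i
X[4] = 3
X[5] = 1.0000+4.2426i
X[6] = -9-2i
X[7] = 1.0000+4.2426i

X = [-5, 1.0000-4.2426i, -9+2i, 1.0000-4.2426i, 3, 1.0000+4.2426i, -9-2i, 1.0000+4.2426i]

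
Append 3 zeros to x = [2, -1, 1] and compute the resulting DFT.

Original 3-point DFT: [2, 2.0000+1.7321i, 2.0000-1.7321i]
Zero-padded 6-point DFT provides frequency interpolation.

DFT_6([x, 0, ...]) = [2, 1, 2.0000+1.7321i, 4, 2.0000-1.7321i, 1]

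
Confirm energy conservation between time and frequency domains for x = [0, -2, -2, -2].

Time domain:
Σ|x[n]|² = |0|² + |-2|² + |-2|² + |-2|² = 12.0000

Frequency domain:
(1/4)Σ|X[k]|² = (1/4)(|-6|² + |2|² + |2|² + |2|²) = (1/4)·48.0000 = 12.0000

Both sides agree, confirming Parseval's theorem.

Σ|x[n]|² = (1/N)Σ|X[k]|² = 12.0000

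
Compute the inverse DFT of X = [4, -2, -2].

x[n] = (1/3) Σ(k=0 to 2) X[k] · e^(2πikn/3)

Computing each x[n]:
x[0] = 0
x[1] = 2
x[2] = 2

x = [0, 2, 2]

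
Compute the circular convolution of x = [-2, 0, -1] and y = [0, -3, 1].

(x ⊛ y)[n] = Σ(m=0 to 2) x[m] · y[(n-m) mod 3]

Computing each output sample:
(x ⊛ y)[0] = 3
(x ⊛ y)[1] = 5
(x ⊛ y)[2] = -2

x ⊛ y = [3, 5, -2]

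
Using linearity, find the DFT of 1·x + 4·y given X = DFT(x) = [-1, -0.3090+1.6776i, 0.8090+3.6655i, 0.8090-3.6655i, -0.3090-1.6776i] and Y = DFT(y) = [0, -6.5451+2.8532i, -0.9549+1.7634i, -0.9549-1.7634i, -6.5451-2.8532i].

By linearity: DFT(1x + 4y) = 1·DFT(x) + 4·DFT(y)
= 1·[-1, -0.3090+1.6776i, 0.8090+3.6655i, 0.8090-3.6655i, -0.3090-1.6776i] + 4·[0, -6.5451+2.8532i, -0.9549+1.7634i, -0.9549-1.7634i, -6.5451-2.8532i]

Computing element-wise:
Z[0] = 1·(-1) + 4·(0) = -1
Z[1] = 1·(-0.3090+1.6776i) + 4·(-6.5451+2.8532i) = -26.4894+13.0904i
Z[2] = 1·(0.8090+3.6655i) + 4·(-0.9549+1.7634i) = -3.0106+10.7191i
Z[3] = 1·(0.8090-3.6655i) + 4·(-0.9549-1.7634i) = -3.0106-10.7191i
Z[4] = 1·(-0.3090-1.6776i) + 4·(-6.5451-2.8532i) = -26.4894-13.0904i

DFT(1x + 4y) = 1·X + 4·Y = [-1, -26.4894+13.0904i, -3.0106+10.7191i, -3.0106-10.7191i, -26.4894-13.0904i]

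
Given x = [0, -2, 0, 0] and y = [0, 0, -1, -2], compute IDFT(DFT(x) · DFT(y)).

(x ⊛ y)[n] = Σ(m=0 to 3) x[m] · y[(n-m) mod 4]

Computing each output sample:
(x ⊛ y)[0] = 4
(x ⊛ y)[1] = 0
(x ⊛ y)[2] = 0
(x ⊛ y)[3] = 2

x ⊛ y = [4, 0, 0, 2]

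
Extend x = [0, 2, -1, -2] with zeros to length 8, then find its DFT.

Original 4-point DFT: [-1, 1-4i, -1, 1+4i]
Zero-padded 8-point DFT provides frequency interpolation.

DFT_8([x, 0, ...]) = [-1, 2.8284+1.0000i, 1-4i, -2.8284-1.0000i, -1, -2.8284+1.0000i, 1+4i, 2.8284-1.0000i]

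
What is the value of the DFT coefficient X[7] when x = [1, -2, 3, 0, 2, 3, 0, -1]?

X[7] = Σ(n=0 to 7) x[n] · ω_8^(7n) where ω_8 = e^(-2πi/8)
= (1)·ω_8^0 + (-2)·ω_8^7 + (3)·ω_8^14 + (0)·ω_8^21 + (2)·ω_8^28 + (3)·ω_8^35 + (0)·ω_8^42 + (-1)·ω_8^49

X[7] = -5.2426+0.1716i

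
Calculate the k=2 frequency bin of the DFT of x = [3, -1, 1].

X[2] = Σ(n=0 to 2) x[n] · ω_3^(2n) where ω_3 = e^(-2πi/3)
= (3)·ω_3^0 + (-1)·ω_3^2 + (1)·ω_3^4

X[2] = 3.0000-1.7321i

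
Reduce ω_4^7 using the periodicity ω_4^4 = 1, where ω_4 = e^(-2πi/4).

Since ω_4^4 = 1, powers reduce modulo 4.
7 mod 4 = 3
So ω_4^7 = ω_4^3 = e^(-2πi·3/4)

ω_4^7 = ω_4^3 = 1i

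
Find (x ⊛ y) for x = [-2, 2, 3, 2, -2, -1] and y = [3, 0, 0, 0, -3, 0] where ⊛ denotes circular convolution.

(x ⊛ y)[n] = Σ(m=0 to 5) x[m] · y[(n-m) mod 6]

Computing each output sample:
(x ⊛ y)[0] = -15
(x ⊛ y)[1] = 0
(x ⊛ y)[2] = 15
(x ⊛ y)[3] = 9
(x ⊛ y)[4] = 0
(x ⊛ y)[5] = -9

x ⊛ y = [-15, 0, 15, 9, 0, -9]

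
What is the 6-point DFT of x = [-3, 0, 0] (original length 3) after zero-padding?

Original 3-point DFT: [-3, -3, -3]
Zero-padded 6-point DFT provides frequency interpolation.

DFT_6([x, 0, ...]) = [-3, -3, -3, -3, -3, -3]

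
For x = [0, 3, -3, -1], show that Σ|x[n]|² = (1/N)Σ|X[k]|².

Time domain:
Σ|x[n]|² = |0|² + |3|² + |-3|² + |-1|² = 19.0000

Frequency domain:
(1/4)Σ|X[k]|² = (1/4)(|-1|² + |3-4i|² + |-5|² + |3+4i|²) = (1/4)·76.0000 = 19.0000

Both sides agree, confirming Parseval's theorem.

Σ|x[n]|² = (1/N)Σ|X[k]|² = 19.0000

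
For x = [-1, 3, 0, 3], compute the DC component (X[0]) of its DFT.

X[0] = Σ(n=0 to 3) x[n] · ω_4^0 = Σ x[n]
= (-1) + (3) + (0) + (3)

X[0] = 5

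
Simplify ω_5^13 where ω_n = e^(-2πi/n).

Since ω_5^5 = 1, powers reduce modulo 5.
13 mod 5 = 3
So ω_5^13 = ω_5^3 = e^(-2πi·3/5)

ω_5^13 = ω_5^3 = -0.8090+0.5878i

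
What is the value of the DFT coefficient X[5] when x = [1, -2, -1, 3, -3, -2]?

X[5] = Σ(n=0 to 5) x[n] · ω_6^(5n) where ω_6 = e^(-2πi/6)
= (1)·ω_6^0 + (-2)·ω_6^5 + (-1)·ω_6^10 + (3)·ω_6^15 + (-3)·ω_6^20 + (-2)·ω_6^25

X[5] = -2.0000+1.7321i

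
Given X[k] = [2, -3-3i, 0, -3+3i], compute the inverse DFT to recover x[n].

x[n] = (1/4) Σ(k=0 to 3) X[k] · e^(2πikn/4)

Computing each x[n]:
x[0] = -1
x[1] = 2
x[2] = 2
x[3] = -1

x = [-1, 2, 2, -1]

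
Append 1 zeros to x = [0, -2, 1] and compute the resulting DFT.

Original 3-point DFT: [-1, 0.5000+2.5981i, 0.5000-2.5981i]
Zero-padded 4-point DFT provides frequency interpolation.

DFT_4([x, 0, ...]) = [-1, -1+2i, 3, -1-2i]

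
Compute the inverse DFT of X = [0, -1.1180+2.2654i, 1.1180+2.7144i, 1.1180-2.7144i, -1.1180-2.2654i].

x[n] = (1/5) Σ(k=0 to 4) X[k] · e^(2πikn/5)

Computing each x[n]:
x[0] = 0
x[1] = -2
x[2] = 1
x[3] = 0
x[4] = 1

x = [0, -2, 1, 0, 1]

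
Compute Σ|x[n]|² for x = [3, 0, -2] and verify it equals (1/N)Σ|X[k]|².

Time domain:
Σ|x[n]|² = |3|² + |0|² + |-2|² = 13.0000

Frequency domain:
(1/3)Σ|X[k]|² = (1/3)(|1|² + |4.0000-1.7321i|² + |4.0000+1.7321i|²) = (1/3)·39.0000 = 13.0000

Both sides agree, confirming Parseval's theorem.

Σ|x[n]|² = (1/N)Σ|X[k]|² = 13.0000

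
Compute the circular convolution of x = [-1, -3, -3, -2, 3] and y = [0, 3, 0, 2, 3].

(x ⊛ y)[n] = Σ(m=0 to 4) x[m] · y[(n-m) mod 5]

Computing each output sample:
(x ⊛ y)[0] = -6
(x ⊛ y)[1] = -16
(x ⊛ y)[2] = -9
(x ⊛ y)[3] = -2
(x ⊛ y)[4] = -15

x ⊛ y = [-6, -16, -9, -2, -15]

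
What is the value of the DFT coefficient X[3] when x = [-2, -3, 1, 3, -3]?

X[3] = Σ(n=0 to 4) x[n] · ω_5^(3n) where ω_5 = e^(-2πi/5)
= (-2)·ω_5^0 + (-3)·ω_5^3 + (1)·ω_5^6 + (3)·ω_5^9 + (-3)·ω_5^12

X[3] = 4.0902+1.9021i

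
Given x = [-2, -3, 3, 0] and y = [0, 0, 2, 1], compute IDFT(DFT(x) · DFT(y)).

(x ⊛ y)[n] = Σ(m=0 to 3) x[m] · y[(n-m) mod 4]

Computing each output sample:
(x ⊛ y)[0] = 3
(x ⊛ y)[1] = 3
(x ⊛ y)[2] = -4
(x ⊛ y)[3] = -8

x ⊛ y = [3, 3, -4, -8]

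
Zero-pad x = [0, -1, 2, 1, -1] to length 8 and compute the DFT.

Original 5-point DFT: [1, -3.0451-0.5878i, 2.5451+0.9511i, 2.5451-0.9511i, -3.0451+0.5878i]
Zero-padded 8-point DFT provides frequency interpolation.

DFT_8([x, 0, ...]) = [1, -0.4142-2.0000i, -3+2i, 2.4142+2.0000i, 1, 2.4142-2.0000i, -3-2i, -0.4142+2.0000i]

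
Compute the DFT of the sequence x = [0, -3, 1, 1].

X[k] = Σ(n=0 to 3) x[n] · ω_4^(nk)
where ω_4 = e^(-2πi/4)

Computing each X[k]:
X[0] = -1
X[1] = -1+4i
X[2] = 3
X[3] = -1-4i

X = [-1, -1+4i, 3, -1-4i]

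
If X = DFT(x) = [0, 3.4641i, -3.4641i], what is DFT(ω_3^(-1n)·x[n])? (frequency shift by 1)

Modulation property: DFT(ω_3^(-1n)·x[n]) = X[(k-1) mod 3], so circularly shift X by 1 positions.

X[k-1] = [-3.4641i, 0, 3.4641i]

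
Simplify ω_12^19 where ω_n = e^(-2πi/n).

Since ω_12^12 = 1, powers reduce modulo 12.
19 mod 12 = 7
So ω_12^19 = ω_12^7 = e^(-2πi·7/12)

ω_12^19 = ω_12^7 = -0.8660+0.5000i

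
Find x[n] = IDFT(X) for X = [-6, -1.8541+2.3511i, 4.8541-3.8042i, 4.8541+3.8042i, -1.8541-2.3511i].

x[n] = (1/5) Σ(k=0 to 4) X[k] · e^(2πikn/5)

Computing each x[n]:
x[0] = 0
x[1] = -3
x[2] = -2
x[3] = 2
x[4] = -3

x = [0, -3, -2, 2, -3]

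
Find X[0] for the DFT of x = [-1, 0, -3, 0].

X[0] = Σ(n=0 to 3) x[n] · ω_4^0 = Σ x[n]
= (-1) + (0) + (-3) + (0)

X[0] = -4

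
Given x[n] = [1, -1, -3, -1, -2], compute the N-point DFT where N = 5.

X[k] = Σ(n=0 to 4) x[n] · ω_5^(nk)
where ω_5 = e^(-2πi/5)

Computing each X[k]:
X[0] = -6
X[1] = 3.3090+0.2245i
X[2] = 2.1910-2.4899i
X[3] = 2.1910+2.4899i
X[4] = 3.3090-0.2245i

X = [-6, 3.3090+0.2245i, 2.1910-2.4899i, 2.1910+2.4899i, 3.3090-0.2245i]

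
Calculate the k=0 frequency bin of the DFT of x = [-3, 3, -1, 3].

X[0] = Σ(n=0 to 3) x[n] · ω_4^0 = Σ x[n]
= (-3) + (3) + (-1) + (3)

X[0] = 2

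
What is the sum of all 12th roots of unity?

Sum of all nth roots of unity equals 0 for n > 1 (geometric series with r ≠ 1).

0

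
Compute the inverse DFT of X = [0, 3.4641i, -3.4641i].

x[n] = (1/3) Σ(k=0 to 2) X[k] · e^(2πikn/3)

Computing each x[n]:
x[0] = 0
x[1] = -2
x[2] = 2

x = [0, -2, 2]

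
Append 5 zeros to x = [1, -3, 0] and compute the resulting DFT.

Original 3-point DFT: [-2, 2.5000+2.5981i, 2.5000-2.5981i]
Zero-padded 8-point DFT provides frequency interpolation.

DFT_8([x, 0, ...]) = [-2, -1.1213+2.1213i, 1+3i, 3.1213+2.1213i, 4, 3.1213-2.1213i, 1-3i, -1.1213-2.1213i]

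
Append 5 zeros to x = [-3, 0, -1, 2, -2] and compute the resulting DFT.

Original 5-point DFT: [-4, -4.4271-0.1388i, -1.0729-4.0287i, -1.0729+4.0287i, -4.4271+0.1388i]
Zero-padded 10-point DFT provides frequency interpolation.

DFT_10([x, 0, ...]) = [-4, -2.3090+0.2245i, -4.4271-0.1388i, -1.1910+2.4899i, -1.0729-4.0287i, -8, -1.0729+4.0287i, -1.1910-2.4899i, -4.4271+0.1388i, -2.3090-0.2245i]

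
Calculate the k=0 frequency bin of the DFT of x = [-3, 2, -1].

X[0] = Σ(n=0 to 2) x[n] · ω_3^0 = Σ x[n]
= (-3) + (2) + (-1)

X[0] = -2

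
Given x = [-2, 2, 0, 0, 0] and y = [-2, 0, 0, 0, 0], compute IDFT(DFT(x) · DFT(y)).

(x ⊛ y)[n] = Σ(m=0 to 4) x[m] · y[(n-m) mod 5]

Computing each output sample:
(x ⊛ y)[0] = 4
(x ⊛ y)[1] = -4
(x ⊛ y)[2] = 0
(x ⊛ y)[3] = 0
(x ⊛ y)[4] = 0

x ⊛ y = [4, -4, 0, 0, 0]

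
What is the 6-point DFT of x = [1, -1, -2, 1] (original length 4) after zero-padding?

Original 4-point DFT: [-1, 3+2i, -1, 3-2i]
Zero-padded 6-point DFT provides frequency interpolation.

DFT_6([x, 0, ...]) = [-1, 0.5000+2.5981i, 3.5000-0.8660i, -1, 3.5000+0.8660i, 0.5000-2.5981i]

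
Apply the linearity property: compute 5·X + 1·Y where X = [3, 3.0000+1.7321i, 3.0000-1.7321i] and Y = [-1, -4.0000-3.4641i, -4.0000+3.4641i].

By linearity: DFT(5x + 1y) = 5·DFT(x) + 1·DFT(y)
= 5·[3, 3.0000+1.7321i, 3.0000-1.7321i] + 1·[-1, -4.0000-3.4641i, -4.0000+3.4641i]

Computing element-wise:
Z[0] = 5·(3) + 1·(-1) = 14
Z[1] = 5·(3.0000+1.7321i) + 1·(-4.0000-3.4641i) = 11.0000+5.1964i
Z[2] = 5·(3.0000-1.7321i) + 1·(-4.0000+3.4641i) = 11.0000-5.1964i

DFT(5x + 1y) = 5·X + 1·Y = [14, 11.0000+5.1964i, 11.0000-5.1964i]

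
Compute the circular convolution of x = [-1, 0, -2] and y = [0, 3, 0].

(x ⊛ y)[n] = Σ(m=0 to 2) x[m] · y[(n-m) mod 3]

Computing each output sample:
(x ⊛ y)[0] = -6
(x ⊛ y)[1] = -3
(x ⊛ y)[2] = 0

x ⊛ y = [-6, -3, 0]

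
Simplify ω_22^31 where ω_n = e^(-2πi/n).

Since ω_22^22 = 1, powers reduce modulo 22.
31 mod 22 = 9
So ω_22^31 = ω_22^9 = e^(-2πi·9/22)

ω_22^31 = ω_22^9 = -0.8413-0.5406i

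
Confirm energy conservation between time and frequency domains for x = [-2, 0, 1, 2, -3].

Time domain:
Σ|x[n]|² = |-2|² + |0|² + |1|² + |2|² + |-3|² = 18.0000

Frequency domain:
(1/5)Σ|X[k]|² = (1/5)(|-2|² + |-5.3541-2.2654i|² + |1.3541-2.7144i|² + |1.3541+2.7144i|² + |-5.3541+2.2654i|²) = (1/5)·90.0000 = 18.0000

Both sides agree, confirming Parseval's theorem.

Σ|x[n]|² = (1/N)Σ|X[k]|² = 18.0000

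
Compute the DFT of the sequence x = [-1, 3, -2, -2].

X[k] = Σ(n=0 to 3) x[n] · ω_4^(nk)
where ω_4 = e^(-2πi/4)

Computing each X[k]:
X[0] = -2
X[1] = 1-5i
X[2] = -4
X[3] = 1+5i

X = [-2, 1-5i, -4, 1+5i]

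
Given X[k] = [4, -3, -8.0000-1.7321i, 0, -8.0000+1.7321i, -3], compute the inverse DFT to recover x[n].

x[n] = (1/6) Σ(k=0 to 5) X[k] · e^(2πikn/6)

Computing each x[n]:
x[0] = -3
x[1] = 2
x[2] = 2
x[3] = -1
x[4] = 3
x[5] = 1

x = [-3, 2, 2, -1, 3, 1]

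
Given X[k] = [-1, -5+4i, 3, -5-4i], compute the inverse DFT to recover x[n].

x[n] = (1/4) Σ(k=0 to 3) X[k] · e^(2πikn/4)

Computing each x[n]:
x[0] = -2
x[1] = -3
x[2] = 3
x[3] = 1

x = [-2, -3, 3, 1]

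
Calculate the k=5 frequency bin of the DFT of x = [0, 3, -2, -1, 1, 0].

X[5] = Σ(n=0 to 5) x[n] · ω_6^(5n) where ω_6 = e^(-2πi/6)
= (0)·ω_6^0 + (3)·ω_6^5 + (-2)·ω_6^10 + (-1)·ω_6^15 + (1)·ω_6^20 + (0)·ω_6^25

X[5] = 3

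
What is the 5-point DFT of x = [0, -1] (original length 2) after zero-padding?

Original 2-point DFT: [-1, 1]
Zero-padded 5-point DFT provides frequency interpolation.

DFT_5([x, 0, ...]) = [-1, -0.3090+0.9511i, 0.8090+0.5878i, 0.8090-0.5878i, -0.3090-0.9511i]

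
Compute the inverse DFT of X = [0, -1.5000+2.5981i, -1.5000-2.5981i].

x[n] = (1/3) Σ(k=0 to 2) X[k] · e^(2πikn/3)

Computing each x[n]:
x[0] = -1
x[1] = -1
x[2] = 2

x = [-1, -1, 2]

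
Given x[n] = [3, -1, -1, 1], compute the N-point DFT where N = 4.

X[k] = Σ(n=0 to 3) x[n] · ω_4^(nk)
where ω_4 = e^(-2πi/4)

Computing each X[k]:
X[0] = 2
X[1] = 4+2i
X[2] = 2
X[3] = 4-2i

X = [2, 4+2i, 2, 4-2i]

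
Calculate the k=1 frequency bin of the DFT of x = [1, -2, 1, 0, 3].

X[1] = Σ(n=0 to 4) x[n] · ω_5^(1n) where ω_5 = e^(-2πi/5)
= (1)·ω_5^0 + (-2)·ω_5^1 + (1)·ω_5^2 + (0)·ω_5^3 + (3)·ω_5^4

X[1] = 0.5000+4.1675i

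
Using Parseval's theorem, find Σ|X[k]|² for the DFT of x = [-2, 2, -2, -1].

Parseval: Σ|x[n]|² = (1/N)Σ|X[k]|², so Σ|X[k]|² = N·Σ|x[n]|² = 4·13.0000

Σ|X[k]|² = N·Σ|x[n]|² = 4·13.0000 = 52.0000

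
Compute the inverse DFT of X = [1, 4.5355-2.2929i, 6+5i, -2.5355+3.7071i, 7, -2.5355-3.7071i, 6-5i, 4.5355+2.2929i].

x[n] = (1/8) Σ(k=0 to 7) X[k] · e^(2πikn/8)

Computing each x[n]:
x[0] = 3
x[1] = -1
x[2] = 1
x[3] = -1
x[4] = 2
x[5] = -3
x[6] = -2
x[7] = 2

x = [3, -1, 1, -1, 2, -3, -2, 2]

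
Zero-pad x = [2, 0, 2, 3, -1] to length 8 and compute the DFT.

Original 5-point DFT: [6, -2.3541-0.3633i, 4.3541-1.5388i, 4.3541+1.5388i, -2.3541+0.3633i]
Zero-padded 8-point DFT provides frequency interpolation.

DFT_8([x, 0, ...]) = [6, 0.8787-4.1213i, -1+3i, 5.1213-0.1213i, 0, 5.1213+0.1213i, -1-3i, 0.8787+4.1213i]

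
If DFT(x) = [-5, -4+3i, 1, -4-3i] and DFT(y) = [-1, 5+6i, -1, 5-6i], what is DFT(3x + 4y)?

By linearity: DFT(3x + 4y) = 3·DFT(x) + 4·DFT(y)
= 3·[-5, -4+3i, 1, -4-3i] + 4·[-1, 5+6i, -1, 5-6i]

Computing element-wise:
Z[0] = 3·(-5) + 4·(-1) = -19
Z[1] = 3·(-4+3i) + 4·(5+6i) = 8+33i
Z[2] = 3·(1) + 4·(-1) = -1
Z[3] = 3·(-4-3i) + 4·(5-6i) = 8-33i

DFT(3x + 4y) = 3·X + 4·Y = [-19, 8+33i, -1, 8-33i]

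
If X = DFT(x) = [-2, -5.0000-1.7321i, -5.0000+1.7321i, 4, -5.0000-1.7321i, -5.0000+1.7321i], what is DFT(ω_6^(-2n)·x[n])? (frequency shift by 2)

Modulation property: DFT(ω_6^(-2n)·x[n]) = X[(k-2) mod 6], so circularly shift X by 2 positions.

X[k-2] = [-5.0000-1.7321i, -5.0000+1.7321i, -2, -5.0000-1.7321i, -5.0000+1.7321i, 4]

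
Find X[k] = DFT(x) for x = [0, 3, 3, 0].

X[k] = Σ(n=0 to 3) x[n] · ω_4^(nk)
where ω_4 = e^(-2πi/4)

Computing each X[k]:
X[0] = 6
X[1] = -3-3i
X[2] = 0
X[3] = -3+3i

X = [6, -3-3i, 0, -3+3i]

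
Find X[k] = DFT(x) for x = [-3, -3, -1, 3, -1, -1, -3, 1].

X[k] = Σ(n=0 to 7) x[n] · ω_8^(nk)
where ω_8 = e^(-2πi/8)

Computing each X[k]:
X[0] = -8
X[1] = -4.8284-2.0000i
X[2] = 8i
X[3] = 0.8284+2.0000i
X[4] = -8
X[5] = 0.8284-2.0000i
X[6] = -8i
X[7] = -4.8284+2.0000i

X = [-8, -4.8284-2.0000i, 8i, 0.8284+2.0000i, -8, 0.8284-2.0000i, -8i, -4.8284+2.0000i]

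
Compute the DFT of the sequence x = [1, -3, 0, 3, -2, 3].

X[k] = Σ(n=0 to 5) x[n] · ω_6^(nk)
where ω_6 = e^(-2πi/6)

Computing each X[k]:
X[0] = 2
X[1] = -1.0000+3.4641i
X[2] = 5.0000+6.9282i
X[3] = -4
X[4] = 5.0000-6.9282i
X[5] = -1.0000-3.4641i

X = [2, -1.0000+3.4641i, 5.0000+6.9282i, -4, 5.0000-6.9282i, -1.0000-3.4641i]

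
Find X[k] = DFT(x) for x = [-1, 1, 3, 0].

X[k] = Σ(n=0 to 3) x[n] · ω_4^(nk)
where ω_4 = e^(-2πi/4)

Computing each X[k]:
X[0] = 3
X[1] = -4-1i
X[2] = 1
X[3] = -4+1i

X = [3, -4-1i, 1, -4+1i]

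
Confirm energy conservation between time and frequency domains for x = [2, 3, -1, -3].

Time domain:
Σ|x[n]|² = |2|² + |3|² + |-1|² + |-3|² = 23.0000

Frequency domain:
(1/4)Σ|X[k]|² = (1/4)(|1|² + |3-6i|² + |1|² + |3+6i|²) = (1/4)·92.0000 = 23.0000

Both sides agree, confirming Parseval's theorem.

Σ|x[n]|² = (1/N)Σ|X[k]|² = 23.0000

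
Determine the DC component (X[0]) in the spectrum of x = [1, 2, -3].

X[0] = Σ(n=0 to 2) x[n] · ω_3^0 = Σ x[n]
= (1) + (2) + (-3)

X[0] = 0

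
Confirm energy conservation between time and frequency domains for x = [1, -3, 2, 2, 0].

Time domain:
Σ|x[n]|² = |1|² + |-3|² + |2|² + |2|² + |0|² = 18.0000

Frequency domain:
(1/5)Σ|X[k]|² = (1/5)(|2|² + |-3.1631+2.8532i|² + |4.6631+1.7634i|² + |4.6631-1.7634i|² + |-3.1631-2.8532i|²) = (1/5)·90.0000 = 18.0000

Both sides agree, confirming Parseval's theorem.

Σ|x[n]|² = (1/N)Σ|X[k]|² = 18.0000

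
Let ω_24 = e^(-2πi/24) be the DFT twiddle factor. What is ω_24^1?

ω_24^1 = e^(-2πi·1/24)
= cos(-2π·1/24) + i·sin(-2π·1/24)
= cos(-2π/24) + i·sin(-2π/24)

ω_24^1 = cos(-2π/24) + i·sin(-2π/24) = 0.9659-0.2588i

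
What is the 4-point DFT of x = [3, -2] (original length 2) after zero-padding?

Original 2-point DFT: [1, 5]
Zero-padded 4-point DFT provides frequency interpolation.

DFT_4([x, 0, ...]) = [1, 3+2i, 5, 3-2i]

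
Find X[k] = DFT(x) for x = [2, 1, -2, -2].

X[k] = Σ(n=0 to 3) x[n] · ω_4^(nk)
where ω_4 = e^(-2πi/4)

Computing each X[k]:
X[0] = -1
X[1] = 4-3i
X[2] = 1
X[3] = 4+3i

X = [-1, 4-3i, 1, 4+3i]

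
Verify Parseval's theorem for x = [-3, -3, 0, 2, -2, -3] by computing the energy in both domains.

Time domain:
Σ|x[n]|² = |-3|² + |-3|² + |0|² + |2|² + |-2|² + |-3|² = 35.0000

Frequency domain:
(1/6)Σ|X[k]|² = (1/6)(|-9|² + |-7.0000-1.7321i|² + |3.0000+1.7321i|² + |-1|² + |3.0000-1.7321i|² + |-7.0000+1.7321i|²) = (1/6)·210.0000 = 35.0000

Both sides agree, confirming Parseval's theorem.

Σ|x[n]|² = (1/N)Σ|X[k]|² = 35.0000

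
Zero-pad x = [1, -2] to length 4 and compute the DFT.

Original 2-point DFT: [-1, 3]
Zero-padded 4-point DFT provides frequency interpolation.

DFT_4([x, 0, ...]) = [-1, 1+2i, 3, 1-2i]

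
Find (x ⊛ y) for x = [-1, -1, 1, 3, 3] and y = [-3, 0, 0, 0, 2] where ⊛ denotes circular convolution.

(x ⊛ y)[n] = Σ(m=0 to 4) x[m] · y[(n-m) mod 5]

Computing each output sample:
(x ⊛ y)[0] = 1
(x ⊛ y)[1] = 5
(x ⊛ y)[2] = 3
(x ⊛ y)[3] = -3
(x ⊛ y)[4] = -11

x ⊛ y = [1, 5, 3, -3, -11]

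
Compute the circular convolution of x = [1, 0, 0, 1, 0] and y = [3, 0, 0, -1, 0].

(x ⊛ y)[n] = Σ(m=0 to 4) x[m] · y[(n-m) mod 5]

Computing each output sample:
(x ⊛ y)[0] = 3
(x ⊛ y)[1] = -1
(x ⊛ y)[2] = 0
(x ⊛ y)[3] = 2
(x ⊛ y)[4] = 0

x ⊛ y = [3, -1, 0, 2, 0]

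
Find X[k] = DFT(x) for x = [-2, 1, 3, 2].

X[k] = Σ(n=0 to 3) x[n] · ω_4^(nk)
where ω_4 = e^(-2πi/4)

Computing each X[k]:
X[0] = 4
X[1] = -5+1i
X[2] = -2
X[3] = -5-1i

X = [4, -5+1i, -2, -5-1i]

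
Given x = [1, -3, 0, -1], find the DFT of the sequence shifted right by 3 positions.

Time shift by 3: X_shifted[k] = ω_4^(3k) · X[k]
Shifted x = [-3, 0, -1, 1]

DFT(x[n-3]) = [-3, -2+1i, -5, -2-1i]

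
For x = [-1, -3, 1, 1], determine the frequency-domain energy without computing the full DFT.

Parseval: Σ|x[n]|² = (1/N)Σ|X[k]|², so Σ|X[k]|² = N·Σ|x[n]|² = 4·12.0000

Σ|X[k]|² = N·Σ|x[n]|² = 4·12.0000 = 48.0000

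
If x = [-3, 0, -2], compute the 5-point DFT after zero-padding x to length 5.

Original 3-point DFT: [-5, -2.0000-1.7321i, -2.0000+1.7321i]
Zero-padded 5-point DFT provides frequency interpolation.

DFT_5([x, 0, ...]) = [-5, -1.3820+1.1756i, -3.6180-1.9021i, -3.6180+1.9021i, -1.3820-1.1756i]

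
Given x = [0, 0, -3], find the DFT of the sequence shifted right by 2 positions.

Time shift by 2: X_shifted[k] = ω_3^(2k) · X[k]
Shifted x = [0, -3, 0]

DFT(x[n-2]) = [-3, 1.5000+2.5981i, 1.5000-2.5981i]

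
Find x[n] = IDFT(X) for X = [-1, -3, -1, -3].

x[n] = (1/4) Σ(k=0 to 3) X[k] · e^(2πikn/4)

Computing each x[n]:
x[0] = -2
x[1] = 0
x[2] = 1
x[3] = 0

x = [-2, 0, 1, 0]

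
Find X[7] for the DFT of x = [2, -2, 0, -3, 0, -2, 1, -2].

X[7] = Σ(n=0 to 7) x[n] · ω_8^(7n) where ω_8 = e^(-2πi/8)
= (2)·ω_8^0 + (-2)·ω_8^7 + (0)·ω_8^14 + (-3)·ω_8^21 + (0)·ω_8^28 + (-2)·ω_8^35 + (1)·ω_8^42 + (-2)·ω_8^49

X[7] = 2.7071-1.7071i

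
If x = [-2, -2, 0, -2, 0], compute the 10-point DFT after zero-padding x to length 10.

Original 5-point DFT: [-6, -1.0000+0.7265i, -1.0000+3.0777i, -1.0000-3.0777i, -1.0000-0.7265i]
Zero-padded 10-point DFT provides frequency interpolation.

DFT_10([x, 0, ...]) = [-6, -3.0000+3.0777i, -1.0000+0.7265i, -3.0000+0.7265i, -1.0000+3.0777i, 2, -1.0000-3.0777i, -3.0000-0.7265i, -1.0000-0.7265i, -3.0000-3.0777i]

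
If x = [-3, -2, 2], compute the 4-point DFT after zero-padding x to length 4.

Original 3-point DFT: [-3, -3.0000+3.4641i, -3.0000-3.4641i]
Zero-padded 4-point DFT provides frequency interpolation.

DFT_4([x, 0, ...]) = [-3, -5+2i, 1, -5-2i]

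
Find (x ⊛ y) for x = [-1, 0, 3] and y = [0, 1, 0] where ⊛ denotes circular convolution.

(x ⊛ y)[n] = Σ(m=0 to 2) x[m] · y[(n-m) mod 3]

Computing each output sample:
(x ⊛ y)[0] = 3
(x ⊛ y)[1] = -1
(x ⊛ y)[2] = 0

x ⊛ y = [3, -1, 0]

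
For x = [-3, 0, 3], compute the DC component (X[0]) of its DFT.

X[0] = Σ(n=0 to 2) x[n] · ω_3^0 = Σ x[n]
= (-3) + (0) + (3)

X[0] = 0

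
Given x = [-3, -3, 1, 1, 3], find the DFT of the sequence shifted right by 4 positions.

Time shift by 4: X_shifted[k] = ω_5^(4k) · X[k]
Shifted x = [-3, 1, 1, 3, -3]

DFT(x[n-4]) = [-1, -6.8541-2.6287i, -0.1459-4.2533i, -0.1459+4.2533i, -6.8541+2.6287i]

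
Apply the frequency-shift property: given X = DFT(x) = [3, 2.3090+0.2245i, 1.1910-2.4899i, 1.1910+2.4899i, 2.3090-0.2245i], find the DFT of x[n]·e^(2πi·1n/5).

Modulation property: DFT(ω_5^(-1n)·x[n]) = X[(k-1) mod 5], so circularly shift X by 1 positions.

X[k-1] = [2.3090-0.2245i, 3, 2.3090+0.2245i, 1.1910-2.4899i, 1.1910+2.4899i]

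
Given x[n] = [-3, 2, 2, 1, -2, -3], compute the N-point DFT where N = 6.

X[k] = Σ(n=0 to 5) x[n] · ω_6^(nk)
where ω_6 = e^(-2πi/6)

Computing each X[k]:
X[0] = -3
X[1] = -4.5000-7.7942i
X[2] = -1.5000-0.8660i
X[3] = -3
X[4] = -1.5000+0.8660i
X[5] = -4.5000+7.7942i

X = [-3, -4.5000-7.7942i, -1.5000-0.8660i, -3, -1.5000+0.8660i, -4.5000+7.7942i]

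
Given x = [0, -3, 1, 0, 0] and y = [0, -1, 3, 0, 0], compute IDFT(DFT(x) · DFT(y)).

(x ⊛ y)[n] = Σ(m=0 to 4) x[m] · y[(n-m) mod 5]

Computing each output sample:
(x ⊛ y)[0] = 0
(x ⊛ y)[1] = 0
(x ⊛ y)[2] = 3
(x ⊛ y)[3] = -10
(x ⊛ y)[4] = 3

x ⊛ y = [0, 0, 3, -10, 3]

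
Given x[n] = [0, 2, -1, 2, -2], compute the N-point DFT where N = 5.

X[k] = Σ(n=0 to 4) x[n] · ω_5^(nk)
where ω_5 = e^(-2πi/5)

Computing each X[k]:
X[0] = 1
X[1] = -0.8090-2.0409i
X[2] = 0.3090-5.2043i
X[3] = 0.3090+5.2043i
X[4] = -0.8090+2.0409i

X = [1, -0.8090-2.0409i, 0.3090-5.2043i, 0.3090+5.2043i, -0.8090+2.0409i]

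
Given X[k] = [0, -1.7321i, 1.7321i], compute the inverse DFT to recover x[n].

x[n] = (1/3) Σ(k=0 to 2) X[k] · e^(2πikn/3)

Computing each x[n]:
x[0] = 0
x[1] = 1
x[2] = -1

x = [0, 1, -1]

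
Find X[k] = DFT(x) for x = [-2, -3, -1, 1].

X[k] = Σ(n=0 to 3) x[n] · ω_4^(nk)
where ω_4 = e^(-2πi/4)

Computing each X[k]:
X[0] = -5
X[1] = -1+4i
X[2] = -1
X[3] = -1-4i

X = [-5, -1+4i, -1, -1-4i]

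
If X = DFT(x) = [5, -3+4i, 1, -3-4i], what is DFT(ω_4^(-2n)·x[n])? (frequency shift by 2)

Modulation property: DFT(ω_4^(-2n)·x[n]) = X[(k-2) mod 4], so circularly shift X by 2 positions.

X[k-2] = [1, -3-4i, 5, -3+4i]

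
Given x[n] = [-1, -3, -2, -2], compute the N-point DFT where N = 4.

X[k] = Σ(n=0 to 3) x[n] · ω_4^(nk)
where ω_4 = e^(-2πi/4)

Computing each X[k]:
X[0] = -8
X[1] = 1+1i
X[2] = 2
X[3] = 1-1i

X = [-8, 1+1i, 2, 1-1i]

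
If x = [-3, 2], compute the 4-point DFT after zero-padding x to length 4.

Original 2-point DFT: [-1, -5]
Zero-padded 4-point DFT provides frequency interpolation.

DFT_4([x, 0, ...]) = [-1, -3-2i, -5, -3+2i]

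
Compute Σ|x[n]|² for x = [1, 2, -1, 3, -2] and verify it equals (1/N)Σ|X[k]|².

Time domain:
Σ|x[n]|² = |1|² + |2|² + |-1|² + |3|² + |-2|² = 19.0000

Frequency domain:
(1/5)Σ|X[k]|² = (1/5)(|3|² + |-0.6180-1.4531i|² + |1.6180-6.1554i|² + |1.6180+6.1554i|² + |-0.6180+1.4531i|²) = (1/5)·95.0000 = 19.0000

Both sides agree, confirming Parseval's theorem.

Σ|x[n]|² = (1/N)Σ|X[k]|² = 19.0000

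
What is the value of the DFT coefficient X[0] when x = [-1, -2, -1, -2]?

X[0] = Σ(n=0 to 3) x[n] · ω_4^0 = Σ x[n]
= (-1) + (-2) + (-1) + (-2)

X[0] = -6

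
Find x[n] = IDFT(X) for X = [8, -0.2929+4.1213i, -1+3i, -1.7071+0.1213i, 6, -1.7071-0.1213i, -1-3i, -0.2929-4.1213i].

x[n] = (1/8) Σ(k=0 to 7) X[k] · e^(2πikn/8)

Computing each x[n]:
x[0] = 1
x[1] = -1
x[2] = 1
x[3] = 0
x[4] = 2
x[5] = 0
x[6] = 3
x[7] = 2

x = [1, -1, 1, 0, 2, 0, 3, 2]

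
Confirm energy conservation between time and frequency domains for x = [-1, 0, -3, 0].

Time domain:
Σ|x[n]|² = |-1|² + |0|² + |-3|² + |0|² = 10.0000

Frequency domain:
(1/4)Σ|X[k]|² = (1/4)(|-4|² + |2|² + |-4|² + |2|²) = (1/4)·40.0000 = 10.0000

Both sides agree, confirming Parseval's theorem.

Σ|x[n]|² = (1/N)Σ|X[k]|² = 10.0000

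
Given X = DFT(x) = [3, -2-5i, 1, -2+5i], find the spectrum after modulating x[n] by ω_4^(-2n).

Modulation property: DFT(ω_4^(-2n)·x[n]) = X[(k-2) mod 4], so circularly shift X by 2 positions.

X[k-2] = [1, -2+5i, 3, -2-5i]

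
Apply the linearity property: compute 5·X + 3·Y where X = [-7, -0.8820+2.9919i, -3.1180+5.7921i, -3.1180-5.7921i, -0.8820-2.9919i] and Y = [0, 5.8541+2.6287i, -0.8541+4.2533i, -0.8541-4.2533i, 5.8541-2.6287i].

By linearity: DFT(5x + 3y) = 5·DFT(x) + 3·DFT(y)
= 5·[-7, -0.8820+2.9919i, -3.1180+5.7921i, -3.1180-5.7921i, -0.8820-2.9919i] + 3·[0, 5.8541+2.6287i, -0.8541+4.2533i, -0.8541-4.2533i, 5.8541-2.6287i]

Computing element-wise:
Z[0] = 5·(-7) + 3·(0) = -35
Z[1] = 5·(-0.8820+2.9919i) + 3·(5.8541+2.6287i) = 13.1523+22.8456i
Z[2] = 5·(-3.1180+5.7921i) + 3·(-0.8541+4.2533i) = -18.1523+41.7204i
Z[3] = 5·(-3.1180-5.7921i) + 3·(-0.8541-4.2533i) = -18.1523-41.7204i
Z[4] = 5·(-0.8820-2.9919i) + 3·(5.8541-2.6287i) = 13.1523-22.8456i

DFT(5x + 3y) = 5·X + 3·Y = [-35, 13.1523+22.8456i, -18.1523+41.7204i, -18.1523-41.7204i, 13.1523-22.8456i]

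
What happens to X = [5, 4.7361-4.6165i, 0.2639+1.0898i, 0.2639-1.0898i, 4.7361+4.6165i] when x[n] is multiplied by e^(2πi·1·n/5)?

Modulation property: DFT(ω_5^(-1n)·x[n]) = X[(k-1) mod 5], so circularly shift X by 1 positions.

X[k-1] = [4.7361+4.6165i, 5, 4.7361-4.6165i, 0.2639+1.0898i, 0.2639-1.0898i]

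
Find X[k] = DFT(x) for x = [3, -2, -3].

X[k] = Σ(n=0 to 2) x[n] · ω_3^(nk)
where ω_3 = e^(-2πi/3)

Computing each X[k]:
X[0] = -2
X[1] = 5.5000-0.8660i
X[2] = 5.5000+0.8660i

X = [-2, 5.5000-0.8660i, 5.5000+0.8660i]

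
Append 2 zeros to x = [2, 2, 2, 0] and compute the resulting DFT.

Original 4-point DFT: [6, -2i, 2, 2i]
Zero-padded 6-point DFT provides frequency interpolation.

DFT_6([x, 0, ...]) = [6, 2.0000-3.4641i, 0, 2, 0, 2.0000+3.4641i]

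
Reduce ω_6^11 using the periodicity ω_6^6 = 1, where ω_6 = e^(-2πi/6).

Since ω_6^6 = 1, powers reduce modulo 6.
11 mod 6 = 5
So ω_6^11 = ω_6^5 = e^(-2πi·5/6)

ω_6^11 = ω_6^5 = 0.5000+0.8660i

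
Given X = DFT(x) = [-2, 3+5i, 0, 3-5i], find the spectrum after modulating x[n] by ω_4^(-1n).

Modulation property: DFT(ω_4^(-1n)·x[n]) = X[(k-1) mod 4], so circularly shift X by 1 positions.

X[k-1] = [3-5i, -2, 3+5i, 0]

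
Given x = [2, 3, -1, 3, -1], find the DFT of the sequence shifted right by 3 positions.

Time shift by 3: X_shifted[k] = ω_5^(3k) · X[k]
Shifted x = [-1, 3, -1, 2, 3]

DFT(x[n-3]) = [6, 0.0451+1.7634i, -5.5451-2.8532i, -5.5451+2.8532i, 0.0451-1.7634i]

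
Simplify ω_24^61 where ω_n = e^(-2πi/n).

Since ω_24^24 = 1, powers reduce modulo 24.
61 mod 24 = 13
So ω_24^61 = ω_24^13 = e^(-2πi·13/24)

ω_24^61 = ω_24^13 = -0.9659+0.2588i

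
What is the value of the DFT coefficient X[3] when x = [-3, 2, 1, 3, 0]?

X[3] = Σ(n=0 to 4) x[n] · ω_5^(3n) where ω_5 = e^(-2πi/5)
= (-3)·ω_5^0 + (2)·ω_5^3 + (1)·ω_5^6 + (3)·ω_5^9 + (0)·ω_5^12

X[3] = -3.3820+3.0777i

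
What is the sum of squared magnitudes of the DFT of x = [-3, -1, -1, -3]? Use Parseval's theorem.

Parseval: Σ|x[n]|² = (1/N)Σ|X[k]|², so Σ|X[k]|² = N·Σ|x[n]|² = 4·20.0000

Σ|X[k]|² = N·Σ|x[n]|² = 4·20.0000 = 80.0000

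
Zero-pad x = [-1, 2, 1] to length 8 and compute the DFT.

Original 3-point DFT: [2, -2.5000-0.8660i, -2.5000+0.8660i]
Zero-padded 8-point DFT provides frequency interpolation.

DFT_8([x, 0, ...]) = [2, 0.4142-2.4142i, -2-2i, -2.4142-0.4142i, -2, -2.4142+0.4142i, -2+2i, 0.4142+2.4142i]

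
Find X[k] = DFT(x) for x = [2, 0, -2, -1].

X[k] = Σ(n=0 to 3) x[n] · ω_4^(nk)
where ω_4 = e^(-2πi/4)

Computing each X[k]:
X[0] = -1
X[1] = 4-1i
X[2] = 1
X[3] = 4+1i

X = [-1, 4-1i, 1, 4+1i]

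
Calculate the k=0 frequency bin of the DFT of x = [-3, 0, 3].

X[0] = Σ(n=0 to 2) x[n] · ω_3^0 = Σ x[n]
= (-3) + (0) + (3)

X[0] = 0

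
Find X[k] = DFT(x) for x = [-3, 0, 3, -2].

X[k] = Σ(n=0 to 3) x[n] · ω_4^(nk)
where ω_4 = e^(-2πi/4)

Computing each X[k]:
X[0] = -2
X[1] = -6-2i
X[2] = 2
X[3] = -6+2i

X = [-2, -6-2i, 2, -6+2i]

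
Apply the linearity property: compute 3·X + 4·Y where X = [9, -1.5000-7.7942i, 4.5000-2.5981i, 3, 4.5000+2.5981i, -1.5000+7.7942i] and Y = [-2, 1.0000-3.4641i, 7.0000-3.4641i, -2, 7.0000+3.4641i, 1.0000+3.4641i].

By linearity: DFT(3x + 4y) = 3·DFT(x) + 4·DFT(y)
= 3·[9, -1.5000-7.7942i, 4.5000-2.5981i, 3, 4.5000+2.5981i, -1.5000+7.7942i] + 4·[-2, 1.0000-3.4641i, 7.0000-3.4641i, -2, 7.0000+3.4641i, 1.0000+3.4641i]

Computing element-wise:
Z[0] = 3·(9) + 4·(-2) = 19
Z[1] = 3·(-1.5000-7.7942i) + 4·(1.0000-3.4641i) = -0.5000-37.2390i
Z[2] = 3·(4.5000-2.5981i) + 4·(7.0000-3.4641i) = 41.5000-21.6507i
Z[3] = 3·(3) + 4·(-2) = 1
Z[4] = 3·(4.5000+2.5981i) + 4·(7.0000+3.4641i) = 41.5000+21.6507i
Z[5] = 3·(-1.5000+7.7942i) + 4·(1.0000+3.4641i) = -0.5000+37.2390i

DFT(3x + 4y) = 3·X + 4·Y = [19, -0.5000-37.2390i, 41.5000-21.6507i, 1, 41.5000+21.6507i, -0.5000+37.2390i]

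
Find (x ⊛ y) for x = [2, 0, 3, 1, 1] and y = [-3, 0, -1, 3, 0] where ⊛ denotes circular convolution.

(x ⊛ y)[n] = Σ(m=0 to 4) x[m] · y[(n-m) mod 5]

Computing each output sample:
(x ⊛ y)[0] = 2
(x ⊛ y)[1] = 2
(x ⊛ y)[2] = -8
(x ⊛ y)[3] = 3
(x ⊛ y)[4] = -6

x ⊛ y = [2, 2, -8, 3, -6]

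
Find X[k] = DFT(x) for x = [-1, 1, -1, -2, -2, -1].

X[k] = Σ(n=0 to 5) x[n] · ω_6^(nk)
where ω_6 = e^(-2πi/6)

Computing each X[k]:
X[0] = -6
X[1] = 2.5000-2.5981i
X[2] = -1.5000-0.8660i
X[3] = -2
X[4] = -1.5000+0.8660i
X[5] = 2.5000+2.5981i

X = [-6, 2.5000-2.5981i, -1.5000-0.8660i, -2, -1.5000+0.8660i, 2.5000+2.5981i]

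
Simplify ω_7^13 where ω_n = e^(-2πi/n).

Since ω_7^7 = 1, powers reduce modulo 7.
13 mod 7 = 6
So ω_7^13 = ω_7^6 = e^(-2πi·6/7)

ω_7^13 = ω_7^6 = 0.6235+0.7818i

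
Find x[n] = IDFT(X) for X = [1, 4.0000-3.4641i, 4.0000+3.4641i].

x[n] = (1/3) Σ(k=0 to 2) X[k] · e^(2πikn/3)

Computing each x[n]:
x[0] = 3
x[1] = 1
x[2] = -3

x = [3, 1, -3]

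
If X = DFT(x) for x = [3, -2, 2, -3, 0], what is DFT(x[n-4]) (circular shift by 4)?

Time shift by 4: X_shifted[k] = ω_5^(4k) · X[k]
Shifted x = [-2, 2, -3, 0, 3]

DFT(x[n-4]) = [0, 1.9721+2.7144i, -6.9721-2.2654i, -6.9721+2.2654i, 1.9721-2.7144i]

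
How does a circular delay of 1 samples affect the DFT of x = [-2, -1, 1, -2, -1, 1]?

Time shift by 1: X_shifted[k] = ω_6^(1k) · X[k]
Shifted x = [1, -2, -1, 1, -2, -1]

DFT(x[n-1]) = [-4, 0, 5.0000+1.7321i, 0, 5.0000-1.7321i, 0]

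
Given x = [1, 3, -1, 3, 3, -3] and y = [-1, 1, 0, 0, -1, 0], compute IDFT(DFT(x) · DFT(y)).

(x ⊛ y)[n] = Σ(m=0 to 5) x[m] · y[(n-m) mod 6]

Computing each output sample:
(x ⊛ y)[0] = -3
(x ⊛ y)[1] = -5
(x ⊛ y)[2] = 1
(x ⊛ y)[3] = -1
(x ⊛ y)[4] = -1
(x ⊛ y)[5] = 3

x ⊛ y = [-3, -5, 1, -1, -1, 3]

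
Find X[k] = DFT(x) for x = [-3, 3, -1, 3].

X[k] = Σ(n=0 to 3) x[n] · ω_4^(nk)
where ω_4 = e^(-2πi/4)

Computing each X[k]:
X[0] = 2
X[1] = -2
X[2] = -10
X[3] = -2

X = [2, -2, -10, -2]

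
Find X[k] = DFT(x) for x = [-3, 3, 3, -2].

X[k] = Σ(n=0 to 3) x[n] · ω_4^(nk)
where ω_4 = e^(-2πi/4)

Computing each X[k]:
X[0] = 1
X[1] = -6-5i
X[2] = -1
X[3] = -6+5i

X = [1, -6-5i, -1, -6+5i]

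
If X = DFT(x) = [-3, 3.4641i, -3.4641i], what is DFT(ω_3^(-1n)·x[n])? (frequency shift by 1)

Modulation property: DFT(ω_3^(-1n)·x[n]) = X[(k-1) mod 3], so circularly shift X by 1 positions.

X[k-1] = [-3.4641i, -3, 3.4641i]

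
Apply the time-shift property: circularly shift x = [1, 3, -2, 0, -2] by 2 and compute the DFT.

Time shift by 2: X_shifted[k] = ω_5^(2k) · X[k]
Shifted x = [0, -2, 1, 3, -2]

DFT(x[n-2]) = [0, -4.4721+1.1756i, 4.4721-1.9021i, 4.4721+1.9021i, -4.4721-1.1756i]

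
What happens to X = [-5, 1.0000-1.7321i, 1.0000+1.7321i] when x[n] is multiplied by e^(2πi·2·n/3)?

Modulation property: DFT(ω_3^(-2n)·x[n]) = X[(k-2) mod 3], so circularly shift X by 2 positions.

X[k-2] = [1.0000-1.7321i, 1.0000+1.7321i, -5]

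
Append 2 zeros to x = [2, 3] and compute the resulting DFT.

Original 2-point DFT: [5, -1]
Zero-padded 4-point DFT provides frequency interpolation.

DFT_4([x, 0, ...]) = [5, 2-3i, -1, 2+3i]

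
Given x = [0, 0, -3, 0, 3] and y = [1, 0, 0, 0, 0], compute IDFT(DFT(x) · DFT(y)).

(x ⊛ y)[n] = Σ(m=0 to 4) x[m] · y[(n-m) mod 5]

Computing each output sample:
(x ⊛ y)[0] = 0
(x ⊛ y)[1] = 0
(x ⊛ y)[2] = -3
(x ⊛ y)[3] = 0
(x ⊛ y)[4] = 3

x ⊛ y = [0, 0, -3, 0, 3]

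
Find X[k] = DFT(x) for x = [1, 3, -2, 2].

X[k] = Σ(n=0 to 3) x[n] · ω_4^(nk)
where ω_4 = e^(-2πi/4)

Computing each X[k]:
X[0] = 4
X[1] = 3-1i
X[2] = -6
X[3] = 3+1i

X = [4, 3-1i, -6, 3+1i]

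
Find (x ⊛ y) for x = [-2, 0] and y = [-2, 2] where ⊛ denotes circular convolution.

(x ⊛ y)[n] = Σ(m=0 to 1) x[m] · y[(n-m) mod 2]

Computing each output sample:
(x ⊛ y)[0] = 4
(x ⊛ y)[1] = -4

x ⊛ y = [4, -4]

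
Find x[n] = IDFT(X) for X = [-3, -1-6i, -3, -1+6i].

x[n] = (1/4) Σ(k=0 to 3) X[k] · e^(2πikn/4)

Computing each x[n]:
x[0] = -2
x[1] = 3
x[2] = -1
x[3] = -3

x = [-2, 3, -1, -3]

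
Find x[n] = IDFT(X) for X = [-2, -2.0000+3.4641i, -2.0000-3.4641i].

x[n] = (1/3) Σ(k=0 to 2) X[k] · e^(2πikn/3)

Computing each x[n]:
x[0] = -2
x[1] = -2
x[2] = 2

x = [-2, -2, 2]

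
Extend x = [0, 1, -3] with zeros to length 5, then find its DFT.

Original 3-point DFT: [-2, 1.0000-3.4641i, 1.0000+3.4641i]
Zero-padded 5-point DFT provides frequency interpolation.

DFT_5([x, 0, ...]) = [-2, 2.7361+0.8123i, -1.7361-3.4410i, -1.7361+3.4410i, 2.7361-0.8123i]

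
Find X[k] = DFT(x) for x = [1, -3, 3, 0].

X[k] = Σ(n=0 to 3) x[n] · ω_4^(nk)
where ω_4 = e^(-2πi/4)

Computing each X[k]:
X[0] = 1
X[1] = -2+3i
X[2] = 7
X[3] = -2-3i

X = [1, -2+3i, 7, -2-3i]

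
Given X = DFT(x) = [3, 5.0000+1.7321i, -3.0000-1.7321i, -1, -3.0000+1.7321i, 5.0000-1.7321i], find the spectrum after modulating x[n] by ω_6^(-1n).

Modulation property: DFT(ω_6^(-1n)·x[n]) = X[(k-1) mod 6], so circularly shift X by 1 positions.

X[k-1] = [5.0000-1.7321i, 3, 5.0000+1.7321i, -3.0000-1.7321i, -1, -3.0000+1.7321i]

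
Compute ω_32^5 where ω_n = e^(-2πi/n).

ω_32^5 = e^(-2πi·5/32)
= cos(-2π·5/32) + i·sin(-2π·5/32)
= cos(-10π/32) + i·sin(-10π/32)

ω_32^5 = cos(-10π/32) + i·sin(-10π/32) = 0.5556-0.8315i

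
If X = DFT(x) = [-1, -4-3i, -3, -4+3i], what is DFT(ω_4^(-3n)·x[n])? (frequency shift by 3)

Modulation property: DFT(ω_4^(-3n)·x[n]) = X[(k-3) mod 4], so circularly shift X by 3 positions.

X[k-3] = [-4-3i, -3, -4+3i, -1]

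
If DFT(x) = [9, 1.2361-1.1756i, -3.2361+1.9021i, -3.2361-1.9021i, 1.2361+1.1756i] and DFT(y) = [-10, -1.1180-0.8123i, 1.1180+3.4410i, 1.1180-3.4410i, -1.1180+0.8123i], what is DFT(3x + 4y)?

By linearity: DFT(3x + 4y) = 3·DFT(x) + 4·DFT(y)
= 3·[9, 1.2361-1.1756i, -3.2361+1.9021i, -3.2361-1.9021i, 1.2361+1.1756i] + 4·[-10, -1.1180-0.8123i, 1.1180+3.4410i, 1.1180-3.4410i, -1.1180+0.8123i]

Computing element-wise:
Z[0] = 3·(9) + 4·(-10) = -13
Z[1] = 3·(1.2361-1.1756i) + 4·(-1.1180-0.8123i) = -0.7637-6.7760i
Z[2] = 3·(-3.2361+1.9021i) + 4·(1.1180+3.4410i) = -5.2363+19.4703i
Z[3] = 3·(-3.2361-1.9021i) + 4·(1.1180-3.4410i) = -5.2363-19.4703i
Z[4] = 3·(1.2361+1.1756i) + 4·(-1.1180+0.8123i) = -0.7637+6.7760i

DFT(3x + 4y) = 3·X + 4·Y = [-13, -0.7637-6.7760i, -5.2363+19.4703i, -5.2363-19.4703i, -0.7637+6.7760i]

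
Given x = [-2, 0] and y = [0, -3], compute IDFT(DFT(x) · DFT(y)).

(x ⊛ y)[n] = Σ(m=0 to 1) x[m] · y[(n-m) mod 2]

Computing each output sample:
(x ⊛ y)[0] = 0
(x ⊛ y)[1] = 6

x ⊛ y = [0, 6]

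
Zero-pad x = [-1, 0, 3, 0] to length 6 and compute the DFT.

Original 4-point DFT: [2, -4, 2, -4]
Zero-padded 6-point DFT provides frequency interpolation.

DFT_6([x, 0, ...]) = [2, -2.5000-2.5981i, -2.5000+2.5981i, 2, -2.5000-2.5981i, -2.5000+2.5981i]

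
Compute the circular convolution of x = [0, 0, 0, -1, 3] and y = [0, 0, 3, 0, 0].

(x ⊛ y)[n] = Σ(m=0 to 4) x[m] · y[(n-m) mod 5]

Computing each output sample:
(x ⊛ y)[0] = -3
(x ⊛ y)[1] = 9
(x ⊛ y)[2] = 0
(x ⊛ y)[3] = 0
(x ⊛ y)[4] = 0

x ⊛ y = [-3, 9, 0, 0, 0]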